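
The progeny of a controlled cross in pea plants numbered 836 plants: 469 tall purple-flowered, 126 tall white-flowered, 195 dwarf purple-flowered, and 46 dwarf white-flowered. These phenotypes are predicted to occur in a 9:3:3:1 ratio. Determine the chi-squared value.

Expected counts for N = 836 under a 9:3:3:1 ratio (total parts = 16):
  tall purple-flowered: 836 × 9/16 = 470.25
  tall white-flowered: 836 × 3/16 = 156.75
  dwarf purple-flowered: 836 × 3/16 = 156.75
  dwarf white-flowered: 836 × 1/16 = 52.25
χ² = Σ (O − E)² / E
  tall purple-flowered: (469 − 470.25)² / 470.25 = 0.0033
  tall white-flowered: (126 − 156.75)² / 156.75 = 6.0323
  dwarf purple-flowered: (195 − 156.75)² / 156.75 = 9.3337
  dwarf white-flowered: (46 − 52.25)² / 52.25 = 0.7476
χ² = 0.0033 + 6.0323 + 9.3337 + 0.7476 = 16.1169 ≈ 16.117

16.117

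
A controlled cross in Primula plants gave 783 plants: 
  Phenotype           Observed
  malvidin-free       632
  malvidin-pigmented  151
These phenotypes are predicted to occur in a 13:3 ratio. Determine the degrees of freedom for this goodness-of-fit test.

A goodness-of-fit test with 2 phenotype classes has df = 2 − 1 = 1.

1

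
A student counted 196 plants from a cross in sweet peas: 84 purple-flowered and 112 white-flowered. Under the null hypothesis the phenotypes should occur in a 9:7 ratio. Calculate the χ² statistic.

Under the 9:7 hypothesis (Σ ratio = 16, N = 196):
  purple-flowered: 196 × 9/16 = 110.25
  white-flowered: 196 × 7/16 = 85.75
χ² = Σ (O − E)² / E
  purple-flowered: (84 − 110.25)² / 110.25 = 6.2500
  white-flowered: (112 − 85.75)² / 85.75 = 8.0357
χ² = 6.2500 + 8.0357 = 14.2857 ≈ 14.286

14.286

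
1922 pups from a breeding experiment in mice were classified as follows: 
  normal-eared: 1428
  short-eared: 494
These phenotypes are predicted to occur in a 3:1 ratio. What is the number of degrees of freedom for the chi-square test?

A goodness-of-fit test with 2 phenotype classes has df = 2 − 1 = 1.

1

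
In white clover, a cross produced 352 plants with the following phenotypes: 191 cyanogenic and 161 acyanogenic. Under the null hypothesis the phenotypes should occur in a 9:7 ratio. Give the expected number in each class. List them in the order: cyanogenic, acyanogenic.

Total ratio parts = 16. Expected numbers out of 352:
  cyanogenic: 352 × 9/16 = 198
  acyanogenic: 352 × 7/16 = 154

198, 154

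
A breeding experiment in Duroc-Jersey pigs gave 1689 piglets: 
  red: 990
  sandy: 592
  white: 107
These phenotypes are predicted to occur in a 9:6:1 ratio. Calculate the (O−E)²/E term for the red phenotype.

1.679

Total ratio parts = 16. Expected numbers out of 1689:
  red: 1689 × 9/16 = 950.0625
  sandy: 1689 × 6/16 = 633.375
  white: 1689 × 1/16 = 105.5625
Contribution of red: (990 − 950.0625)² / 950.0625 = 1.6788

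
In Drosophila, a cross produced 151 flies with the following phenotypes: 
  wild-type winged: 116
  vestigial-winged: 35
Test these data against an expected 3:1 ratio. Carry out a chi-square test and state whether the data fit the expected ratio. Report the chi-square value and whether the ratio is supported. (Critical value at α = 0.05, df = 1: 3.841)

Total ratio parts = 4. Expected numbers out of 151:
  wild-type winged: 151 × 3/4 = 113.25
  vestigial-winged: 151 × 1/4 = 37.75
χ² = Σ (O − E)² / E
  wild-type winged: (116 − 113.25)² / 113.25 = 0.0668
  vestigial-winged: (35 − 37.75)² / 37.75 = 0.2003
χ² = 0.0668 + 0.2003 = 0.2671 ≈ 0.267
Degrees of freedom = 2 − 1 = 1; critical value at α = 0.05 is 3.841.
Since 0.267 < 3.841, we fail to reject the null hypothesis — the data are consistent with the 3:1 ratio.

0.267; consistent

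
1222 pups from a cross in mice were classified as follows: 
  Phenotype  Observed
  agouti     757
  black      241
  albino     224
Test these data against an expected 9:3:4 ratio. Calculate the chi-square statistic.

Total ratio parts = 16. Expected numbers out of 1222:
  agouti: 1222 × 9/16 = 687.375
  black: 1222 × 3/16 = 229.125
  albino: 1222 × 4/16 = 305.5
χ² = Σ (O − E)² / E
  agouti: (757 − 687.375)² / 687.375 = 7.0524
  black: (241 − 229.125)² / 229.125 = 0.6155
  albino: (224 − 305.5)² / 305.5 = 21.7422
χ² = 7.0524 + 0.6155 + 21.7422 = 29.4101 ≈ 29.410

29.410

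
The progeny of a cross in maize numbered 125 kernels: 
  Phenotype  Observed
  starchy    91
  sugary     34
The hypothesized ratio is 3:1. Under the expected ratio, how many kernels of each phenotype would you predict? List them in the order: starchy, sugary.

Total ratio parts = 4. Expected numbers out of 125:
  starchy: 125 × 3/4 = 93.75
  sugary: 125 × 1/4 = 31.25

93.75, 31.25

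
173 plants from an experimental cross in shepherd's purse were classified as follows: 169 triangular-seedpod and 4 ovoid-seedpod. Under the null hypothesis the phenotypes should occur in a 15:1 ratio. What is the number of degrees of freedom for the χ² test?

1

A goodness-of-fit test with 2 phenotype classes has df = 2 − 1 = 1.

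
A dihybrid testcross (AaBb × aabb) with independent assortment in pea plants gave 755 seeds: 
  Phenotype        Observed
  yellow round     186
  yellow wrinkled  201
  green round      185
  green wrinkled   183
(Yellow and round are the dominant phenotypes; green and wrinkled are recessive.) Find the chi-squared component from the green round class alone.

0.075

A dihybrid testcross with independent assortment gives a 1:1:1:1 ratio.
Expected counts for N = 755 under a 1:1:1:1 ratio (total parts = 4):
  yellow round: 755 × 1/4 = 188.75
  yellow wrinkled: 755 × 1/4 = 188.75
  green round: 755 × 1/4 = 188.75
  green wrinkled: 755 × 1/4 = 188.75
Contribution of green round: (185 − 188.75)² / 188.75 = 0.0745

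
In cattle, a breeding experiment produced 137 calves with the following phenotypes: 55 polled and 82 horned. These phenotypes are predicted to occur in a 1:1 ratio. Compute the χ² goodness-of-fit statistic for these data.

The 1:1 ratio has 2 parts, so with N = 137 the expected counts are:
  polled: 137 × 1/2 = 68.5
  horned: 137 × 1/2 = 68.5
χ² = Σ (O − E)² / E
  polled: (55 − 68.5)² / 68.5 = 2.6606
  horned: (82 − 68.5)² / 68.5 = 2.6606
χ² = 2.6606 + 2.6606 = 5.3212 ≈ 5.321

5.321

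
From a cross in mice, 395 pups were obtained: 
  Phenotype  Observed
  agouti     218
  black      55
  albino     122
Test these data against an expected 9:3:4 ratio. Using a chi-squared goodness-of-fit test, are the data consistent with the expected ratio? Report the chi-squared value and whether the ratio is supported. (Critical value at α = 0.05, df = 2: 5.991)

Expected counts for N = 395 under a 9:3:4 ratio (total parts = 16):
  agouti: 395 × 9/16 = 222.1875
  black: 395 × 3/16 = 74.0625
  albino: 395 × 4/16 = 98.75
χ² = Σ (O − E)² / E
  agouti: (218 − 222.1875)² / 222.1875 = 0.0789
  black: (55 − 74.0625)² / 74.0625 = 4.9064
  albino: (122 − 98.75)² / 98.75 = 5.4741
χ² = 0.0789 + 4.9064 + 5.4741 = 10.4594 ≈ 10.459
Degrees of freedom = 3 − 1 = 2; critical value at α = 0.05 is 5.991.
Since 10.459 > 5.991, we reject the null hypothesis — the data do not fit the 9:3:4 ratio.

10.459; not consistent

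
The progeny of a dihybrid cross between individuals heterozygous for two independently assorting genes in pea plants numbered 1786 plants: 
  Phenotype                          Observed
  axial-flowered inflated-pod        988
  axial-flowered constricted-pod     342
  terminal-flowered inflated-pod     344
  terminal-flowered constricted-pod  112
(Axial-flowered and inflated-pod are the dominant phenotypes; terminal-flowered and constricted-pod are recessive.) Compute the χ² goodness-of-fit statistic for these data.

A dihybrid F₂ with independent assortment and complete dominance at both loci gives a 9:3:3:1 phenotypic ratio.
Total ratio parts = 16. Expected numbers out of 1786:
  axial-flowered inflated-pod: 1786 × 9/16 = 1004.625
  axial-flowered constricted-pod: 1786 × 3/16 = 334.875
  terminal-flowered inflated-pod: 1786 × 3/16 = 334.875
  terminal-flowered constricted-pod: 1786 × 1/16 = 111.625
χ² = Σ (O − E)² / E
  axial-flowered inflated-pod: (988 − 1004.625)² / 1004.625 = 0.2751
  axial-flowered constricted-pod: (342 − 334.875)² / 334.875 = 0.1516
  terminal-flowered inflated-pod: (344 − 334.875)² / 334.875 = 0.2486
  terminal-flowered constricted-pod: (112 − 111.625)² / 111.625 = 0.0013
χ² = 0.2751 + 0.1516 + 0.2486 + 0.0013 = 0.6766 ≈ 0.677

0.677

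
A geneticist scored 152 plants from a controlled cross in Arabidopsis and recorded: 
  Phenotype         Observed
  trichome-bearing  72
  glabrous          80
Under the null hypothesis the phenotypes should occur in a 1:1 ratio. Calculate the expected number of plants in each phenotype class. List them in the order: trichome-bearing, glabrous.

Expected counts for N = 152 under a 1:1 ratio (total parts = 2):
  trichome-bearing: 152 × 1/2 = 76
  glabrous: 152 × 1/2 = 76

76, 76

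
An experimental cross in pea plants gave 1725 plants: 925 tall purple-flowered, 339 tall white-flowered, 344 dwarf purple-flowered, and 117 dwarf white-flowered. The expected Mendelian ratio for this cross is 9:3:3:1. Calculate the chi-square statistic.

4.955

Expected counts for N = 1725 under a 9:3:3:1 ratio (total parts = 16):
  tall purple-flowered: 1725 × 9/16 = 970.3125
  tall white-flowered: 1725 × 3/16 = 323.4375
  dwarf purple-flowered: 1725 × 3/16 = 323.4375
  dwarf white-flowered: 1725 × 1/16 = 107.8125
χ² = Σ (O − E)² / E
  tall purple-flowered: (925 − 970.3125)² / 970.3125 = 2.1160
  tall white-flowered: (339 − 323.4375)² / 323.4375 = 0.7488
  dwarf purple-flowered: (344 − 323.4375)² / 323.4375 = 1.3073
  dwarf white-flowered: (117 − 107.8125)² / 107.8125 = 0.7829
χ² = 2.1160 + 0.7488 + 1.3073 + 0.7829 = 4.955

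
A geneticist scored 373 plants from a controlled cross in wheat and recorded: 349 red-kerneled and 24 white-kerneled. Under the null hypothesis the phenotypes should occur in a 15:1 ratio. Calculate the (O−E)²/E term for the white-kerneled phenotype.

Under the 15:1 hypothesis (Σ ratio = 16, N = 373):
  red-kerneled: 373 × 15/16 = 349.6875
  white-kerneled: 373 × 1/16 = 23.3125
Contribution of white-kerneled: (24 − 23.3125)² / 23.3125 = 0.0203

0.020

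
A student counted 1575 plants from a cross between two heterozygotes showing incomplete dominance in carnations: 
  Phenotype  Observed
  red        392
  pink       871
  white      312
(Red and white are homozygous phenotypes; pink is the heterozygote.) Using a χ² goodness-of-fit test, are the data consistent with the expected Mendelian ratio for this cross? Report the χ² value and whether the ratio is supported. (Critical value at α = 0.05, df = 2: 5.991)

25.834; not consistent

With incomplete dominance, a heterozygote × heterozygote cross gives a 1:2:1 phenotypic ratio.
Total ratio parts = 4. Expected numbers out of 1575:
  red: 1575 × 1/4 = 393.75
  pink: 1575 × 2/4 = 787.5
  white: 1575 × 1/4 = 393.75
χ² = Σ (O − E)² / E
  red: (392 − 393.75)² / 393.75 = 0.0078
  pink: (871 − 787.5)² / 787.5 = 8.8537
  white: (312 − 393.75)² / 393.75 = 16.9729
χ² = 0.0078 + 8.8537 + 16.9729 = 25.8344 ≈ 25.834
Degrees of freedom = 3 − 1 = 2; critical value at α = 0.05 is 5.991.
Since 25.834 > 5.991, we reject the null hypothesis — the data do not fit the 1:2:1 ratio.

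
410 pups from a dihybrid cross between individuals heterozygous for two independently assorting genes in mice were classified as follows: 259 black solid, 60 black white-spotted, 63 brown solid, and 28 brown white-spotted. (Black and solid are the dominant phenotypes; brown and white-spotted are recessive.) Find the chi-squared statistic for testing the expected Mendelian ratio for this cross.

A dihybrid F₂ with independent assortment and complete dominance at both loci gives a 9:3:3:1 phenotypic ratio.
The 9:3:3:1 ratio has 16 parts, so with N = 410 the expected counts are:
  black solid: 410 × 9/16 = 230.625
  black white-spotted: 410 × 3/16 = 76.875
  brown solid: 410 × 3/16 = 76.875
  brown white-spotted: 410 × 1/16 = 25.625
χ² = Σ (O − E)² / E
  black solid: (259 − 230.625)² / 230.625 = 3.4911
  black white-spotted: (60 − 76.875)² / 76.875 = 3.7043
  brown solid: (63 − 76.875)² / 76.875 = 2.5043
  brown white-spotted: (28 − 25.625)² / 25.625 = 0.2201
χ² = 3.4911 + 3.7043 + 2.5043 + 0.2201 = 9.9198 ≈ 9.920

9.920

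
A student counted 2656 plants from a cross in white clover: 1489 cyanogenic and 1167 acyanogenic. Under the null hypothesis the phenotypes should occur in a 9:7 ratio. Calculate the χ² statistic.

0.038

Total ratio parts = 16. Expected numbers out of 2656:
  cyanogenic: 2656 × 9/16 = 1494
  acyanogenic: 2656 × 7/16 = 1162
χ² = Σ (O − E)² / E
  cyanogenic: (1489 − 1494)² / 1494 = 0.0167
  acyanogenic: (1167 − 1162)² / 1162 = 0.0215
χ² = 0.0167 + 0.0215 = 0.0382 ≈ 0.038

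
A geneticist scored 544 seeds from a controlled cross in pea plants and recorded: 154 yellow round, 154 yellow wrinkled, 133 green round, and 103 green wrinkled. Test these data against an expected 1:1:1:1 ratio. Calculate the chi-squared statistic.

12.838

Under the 1:1:1:1 hypothesis (Σ ratio = 4, N = 544):
  yellow round: 544 × 1/4 = 136
  yellow wrinkled: 544 × 1/4 = 136
  green round: 544 × 1/4 = 136
  green wrinkled: 544 × 1/4 = 136
χ² = Σ (O − E)² / E
  yellow round: (154 − 136)² / 136 = 2.3824
  yellow wrinkled: (154 − 136)² / 136 = 2.3824
  green round: (133 − 136)² / 136 = 0.0662
  green wrinkled: (103 − 136)² / 136 = 8.0074
χ² = 2.3824 + 2.3824 + 0.0662 + 8.0074 = 12.8384 ≈ 12.838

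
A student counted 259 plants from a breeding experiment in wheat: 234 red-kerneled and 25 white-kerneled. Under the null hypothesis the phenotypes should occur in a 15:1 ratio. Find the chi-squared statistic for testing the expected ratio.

Under the 15:1 hypothesis (Σ ratio = 16, N = 259):
  red-kerneled: 259 × 15/16 = 242.8125
  white-kerneled: 259 × 1/16 = 16.1875
χ² = Σ (O − E)² / E
  red-kerneled: (234 − 242.8125)² / 242.8125 = 0.3198
  white-kerneled: (25 − 16.1875)² / 16.1875 = 4.7975
χ² = 0.3198 + 4.7975 = 5.1173 ≈ 5.117

5.117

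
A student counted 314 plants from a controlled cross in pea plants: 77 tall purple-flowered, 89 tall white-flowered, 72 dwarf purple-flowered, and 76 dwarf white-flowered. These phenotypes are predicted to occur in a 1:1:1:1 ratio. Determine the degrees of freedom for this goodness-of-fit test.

3

A goodness-of-fit test with 4 phenotype classes has df = 4 − 1 = 3.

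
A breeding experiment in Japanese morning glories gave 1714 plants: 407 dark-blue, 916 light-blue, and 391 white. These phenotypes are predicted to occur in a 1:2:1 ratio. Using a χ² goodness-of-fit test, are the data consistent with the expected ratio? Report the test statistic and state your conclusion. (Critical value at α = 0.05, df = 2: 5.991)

Total ratio parts = 4. Expected numbers out of 1714:
  dark-blue: 1714 × 1/4 = 428.5
  light-blue: 1714 × 2/4 = 857
  white: 1714 × 1/4 = 428.5
χ² = Σ (O − E)² / E
  dark-blue: (407 − 428.5)² / 428.5 = 1.0788
  light-blue: (916 − 857)² / 857 = 4.0618
  white: (391 − 428.5)² / 428.5 = 3.2818
χ² = 1.0788 + 4.0618 + 3.2818 = 8.4224 ≈ 8.422
Degrees of freedom = 3 − 1 = 2; critical value at α = 0.05 is 5.991.
Since 8.422 > 5.991, we reject the null hypothesis — the data do not fit the 1:2:1 ratio.

8.422; not consistent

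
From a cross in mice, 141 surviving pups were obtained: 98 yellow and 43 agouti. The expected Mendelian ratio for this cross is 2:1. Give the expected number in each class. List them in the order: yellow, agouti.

Under the 2:1 hypothesis (Σ ratio = 3, N = 141):
  yellow: 141 × 2/3 = 94
  agouti: 141 × 1/3 = 47

94, 47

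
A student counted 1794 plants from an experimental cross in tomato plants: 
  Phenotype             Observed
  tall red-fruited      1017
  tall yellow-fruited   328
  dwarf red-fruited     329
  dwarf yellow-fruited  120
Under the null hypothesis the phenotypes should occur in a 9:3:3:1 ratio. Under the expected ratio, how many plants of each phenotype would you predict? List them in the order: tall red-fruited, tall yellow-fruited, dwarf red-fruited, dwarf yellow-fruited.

Total ratio parts = 16. Expected numbers out of 1794:
  tall red-fruited: 1794 × 9/16 = 1009.125
  tall yellow-fruited: 1794 × 3/16 = 336.375
  dwarf red-fruited: 1794 × 3/16 = 336.375
  dwarf yellow-fruited: 1794 × 1/16 = 112.125

1009.125, 336.375, 336.375, 112.125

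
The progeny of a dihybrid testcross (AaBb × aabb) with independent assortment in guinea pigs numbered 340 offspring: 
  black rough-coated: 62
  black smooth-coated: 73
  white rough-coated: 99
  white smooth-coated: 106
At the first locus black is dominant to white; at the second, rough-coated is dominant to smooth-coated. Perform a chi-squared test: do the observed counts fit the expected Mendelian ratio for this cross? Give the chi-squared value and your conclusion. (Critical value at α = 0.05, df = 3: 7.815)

A dihybrid testcross with independent assortment gives a 1:1:1:1 ratio.
Expected counts for N = 340 under a 1:1:1:1 ratio (total parts = 4):
  black rough-coated: 340 × 1/4 = 85
  black smooth-coated: 340 × 1/4 = 85
  white rough-coated: 340 × 1/4 = 85
  white smooth-coated: 340 × 1/4 = 85
χ² = Σ (O − E)² / E
  black rough-coated: (62 − 85)² / 85 = 6.2235
  black smooth-coated: (73 − 85)² / 85 = 1.6941
  white rough-coated: (99 − 85)² / 85 = 2.3059
  white smooth-coated: (106 − 85)² / 85 = 5.1882
χ² = 6.2235 + 1.6941 + 2.3059 + 5.1882 = 15.4117 ≈ 15.412
Degrees of freedom = 4 − 1 = 3; critical value at α = 0.05 is 7.815.
Since 15.412 > 7.815, we reject the null hypothesis — the data do not fit the 1:1:1:1 ratio.

15.412; not consistent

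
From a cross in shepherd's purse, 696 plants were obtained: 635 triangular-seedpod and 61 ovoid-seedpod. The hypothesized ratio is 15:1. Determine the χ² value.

Under the 15:1 hypothesis (Σ ratio = 16, N = 696):
  triangular-seedpod: 696 × 15/16 = 652.5
  ovoid-seedpod: 696 × 1/16 = 43.5
χ² = Σ (O − E)² / E
  triangular-seedpod: (635 − 652.5)² / 652.5 = 0.4693
  ovoid-seedpod: (61 − 43.5)² / 43.5 = 7.0402
χ² = 0.4693 + 7.0402 = 7.5095 ≈ 7.510

7.510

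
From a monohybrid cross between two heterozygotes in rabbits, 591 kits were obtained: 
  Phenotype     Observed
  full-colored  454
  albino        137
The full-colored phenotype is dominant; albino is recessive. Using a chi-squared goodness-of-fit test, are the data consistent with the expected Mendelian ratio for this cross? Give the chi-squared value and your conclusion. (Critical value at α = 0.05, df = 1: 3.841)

For a monohybrid cross between heterozygotes with complete dominance, the expected phenotypic ratio is 3:1.
Under the 3:1 hypothesis (Σ ratio = 4, N = 591):
  full-colored: 591 × 3/4 = 443.25
  albino: 591 × 1/4 = 147.75
χ² = Σ (O − E)² / E
  full-colored: (454 − 443.25)² / 443.25 = 0.2607
  albino: (137 − 147.75)² / 147.75 = 0.7821
χ² = 0.2607 + 0.7821 = 1.0428 ≈ 1.043
Degrees of freedom = 2 − 1 = 1; critical value at α = 0.05 is 3.841.
Since 1.043 < 3.841, we fail to reject the null hypothesis — the data are consistent with the 3:1 ratio.

1.043; consistent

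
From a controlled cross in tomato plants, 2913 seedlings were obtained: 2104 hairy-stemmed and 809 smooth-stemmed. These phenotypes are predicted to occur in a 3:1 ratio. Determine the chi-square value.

11.938

The 3:1 ratio has 4 parts, so with N = 2913 the expected counts are:
  hairy-stemmed: 2913 × 3/4 = 2184.75
  smooth-stemmed: 2913 × 1/4 = 728.25
χ² = Σ (O − E)² / E
  hairy-stemmed: (2104 − 2184.75)² / 2184.75 = 2.9846
  smooth-stemmed: (809 − 728.25)² / 728.25 = 8.9537
χ² = 2.9846 + 8.9537 = 11.9383 ≈ 11.938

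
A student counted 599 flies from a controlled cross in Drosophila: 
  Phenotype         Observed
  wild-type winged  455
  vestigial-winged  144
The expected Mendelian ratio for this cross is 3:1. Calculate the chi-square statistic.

0.294

Total ratio parts = 4. Expected numbers out of 599:
  wild-type winged: 599 × 3/4 = 449.25
  vestigial-winged: 599 × 1/4 = 149.75
χ² = Σ (O − E)² / E
  wild-type winged: (455 − 449.25)² / 449.25 = 0.0736
  vestigial-winged: (144 − 149.75)² / 149.75 = 0.2208
χ² = 0.0736 + 0.2208 = 0.2944 ≈ 0.294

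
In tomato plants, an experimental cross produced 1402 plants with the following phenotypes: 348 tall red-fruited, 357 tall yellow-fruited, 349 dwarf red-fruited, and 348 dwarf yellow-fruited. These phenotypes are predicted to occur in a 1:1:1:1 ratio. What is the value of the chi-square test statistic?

Total ratio parts = 4. Expected numbers out of 1402:
  tall red-fruited: 1402 × 1/4 = 350.5
  tall yellow-fruited: 1402 × 1/4 = 350.5
  dwarf red-fruited: 1402 × 1/4 = 350.5
  dwarf yellow-fruited: 1402 × 1/4 = 350.5
χ² = Σ (O − E)² / E
  tall red-fruited: (348 − 350.5)² / 350.5 = 0.0178
  tall yellow-fruited: (357 − 350.5)² / 350.5 = 0.1205
  dwarf red-fruited: (349 − 350.5)² / 350.5 = 0.0064
  dwarf yellow-fruited: (348 − 350.5)² / 350.5 = 0.0178
χ² = 0.0178 + 0.1205 + 0.0064 + 0.0178 = 0.1625 ≈ 0.163

0.163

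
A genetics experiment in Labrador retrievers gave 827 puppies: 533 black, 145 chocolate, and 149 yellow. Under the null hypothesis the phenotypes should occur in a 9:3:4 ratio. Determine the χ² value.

26.669

Total ratio parts = 16. Expected numbers out of 827:
  black: 827 × 9/16 = 465.1875
  chocolate: 827 × 3/16 = 155.0625
  yellow: 827 × 4/16 = 206.75
χ² = Σ (O − E)² / E
  black: (533 − 465.1875)² / 465.1875 = 9.8853
  chocolate: (145 − 155.0625)² / 155.0625 = 0.6530
  yellow: (149 − 206.75)² / 206.75 = 16.1309
χ² = 9.8853 + 0.6530 + 16.1309 = 26.6692 ≈ 26.669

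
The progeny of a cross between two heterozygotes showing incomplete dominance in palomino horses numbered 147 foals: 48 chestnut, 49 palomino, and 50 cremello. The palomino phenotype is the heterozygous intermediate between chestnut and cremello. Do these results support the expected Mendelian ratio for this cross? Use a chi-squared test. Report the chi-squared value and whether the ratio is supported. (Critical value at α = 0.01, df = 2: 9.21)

With incomplete dominance, a heterozygote × heterozygote cross gives a 1:2:1 phenotypic ratio.
Total ratio parts = 4. Expected numbers out of 147:
  chestnut: 147 × 1/4 = 36.75
  palomino: 147 × 2/4 = 73.5
  cremello: 147 × 1/4 = 36.75
χ² = Σ (O − E)² / E
  chestnut: (48 − 36.75)² / 36.75 = 3.4439
  palomino: (49 − 73.5)² / 73.5 = 8.1667
  cremello: (50 − 36.75)² / 36.75 = 4.7772
χ² = 3.4439 + 8.1667 + 4.7772 = 16.3878 ≈ 16.388
Degrees of freedom = 3 − 1 = 2; critical value at α = 0.01 is 9.21.
Since 16.388 > 9.21, we reject the null hypothesis — the data do not fit the 1:2:1 ratio.

16.388; not consistent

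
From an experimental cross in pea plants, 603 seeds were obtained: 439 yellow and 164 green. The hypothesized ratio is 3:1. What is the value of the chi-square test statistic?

Under the 3:1 hypothesis (Σ ratio = 4, N = 603):
  yellow: 603 × 3/4 = 452.25
  green: 603 × 1/4 = 150.75
χ² = Σ (O − E)² / E
  yellow: (439 − 452.25)² / 452.25 = 0.3882
  green: (164 − 150.75)² / 150.75 = 1.1646
χ² = 0.3882 + 1.1646 = 1.5528 ≈ 1.553

1.553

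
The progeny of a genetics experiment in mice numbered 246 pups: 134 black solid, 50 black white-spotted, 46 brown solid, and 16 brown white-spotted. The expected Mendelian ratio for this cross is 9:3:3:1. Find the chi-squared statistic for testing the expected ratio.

Expected counts for N = 246 under a 9:3:3:1 ratio (total parts = 16):
  black solid: 246 × 9/16 = 138.375
  black white-spotted: 246 × 3/16 = 46.125
  brown solid: 246 × 3/16 = 46.125
  brown white-spotted: 246 × 1/16 = 15.375
χ² = Σ (O − E)² / E
  black solid: (134 − 138.375)² / 138.375 = 0.1383
  black white-spotted: (50 − 46.125)² / 46.125 = 0.3255
  brown solid: (46 − 46.125)² / 46.125 = 0.0003
  brown white-spotted: (16 − 15.375)² / 15.375 = 0.0254
χ² = 0.1383 + 0.3255 + 0.0003 + 0.0254 = 0.4895 ≈ 0.490

0.490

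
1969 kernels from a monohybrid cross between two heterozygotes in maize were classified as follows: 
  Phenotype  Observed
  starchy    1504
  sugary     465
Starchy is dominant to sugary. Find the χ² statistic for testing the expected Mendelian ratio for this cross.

2.011

For a monohybrid cross between heterozygotes with complete dominance, the expected phenotypic ratio is 3:1.
Under the 3:1 hypothesis (Σ ratio = 4, N = 1969):
  starchy: 1969 × 3/4 = 1476.75
  sugary: 1969 × 1/4 = 492.25
χ² = Σ (O − E)² / E
  starchy: (1504 − 1476.75)² / 1476.75 = 0.5028
  sugary: (465 − 492.25)² / 492.25 = 1.5085
χ² = 0.5028 + 1.5085 = 2.0113 ≈ 2.011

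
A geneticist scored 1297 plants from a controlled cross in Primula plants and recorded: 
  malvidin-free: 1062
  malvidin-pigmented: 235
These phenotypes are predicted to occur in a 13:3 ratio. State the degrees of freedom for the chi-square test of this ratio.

A goodness-of-fit test with 2 phenotype classes has df = 2 − 1 = 1.

1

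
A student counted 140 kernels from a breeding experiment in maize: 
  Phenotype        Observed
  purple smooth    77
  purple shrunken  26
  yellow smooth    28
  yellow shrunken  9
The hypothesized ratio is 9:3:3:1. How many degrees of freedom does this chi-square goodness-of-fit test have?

A goodness-of-fit test with 4 phenotype classes has df = 4 − 1 = 3.

3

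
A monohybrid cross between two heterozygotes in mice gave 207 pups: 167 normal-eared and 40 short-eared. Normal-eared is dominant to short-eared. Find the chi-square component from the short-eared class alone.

2.668

For a monohybrid cross between heterozygotes with complete dominance, the expected phenotypic ratio is 3:1.
The 3:1 ratio has 4 parts, so with N = 207 the expected counts are:
  normal-eared: 207 × 3/4 = 155.25
  short-eared: 207 × 1/4 = 51.75
Contribution of short-eared: (40 − 51.75)² / 51.75 = 2.6679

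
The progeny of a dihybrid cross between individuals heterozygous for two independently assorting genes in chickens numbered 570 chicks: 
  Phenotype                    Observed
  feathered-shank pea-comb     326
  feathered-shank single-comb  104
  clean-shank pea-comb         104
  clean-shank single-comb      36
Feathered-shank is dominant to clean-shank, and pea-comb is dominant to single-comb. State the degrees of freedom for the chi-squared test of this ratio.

A dihybrid F₂ with independent assortment and complete dominance at both loci gives a 9:3:3:1 phenotypic ratio.
A goodness-of-fit test with 4 phenotype classes has df = 4 − 1 = 3.

3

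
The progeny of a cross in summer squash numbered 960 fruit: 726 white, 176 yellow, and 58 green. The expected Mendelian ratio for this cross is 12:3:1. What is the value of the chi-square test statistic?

0.206

Total ratio parts = 16. Expected numbers out of 960:
  white: 960 × 12/16 = 720
  yellow: 960 × 3/16 = 180
  green: 960 × 1/16 = 60
χ² = Σ (O − E)² / E
  white: (726 − 720)² / 720 = 0.0500
  yellow: (176 − 180)² / 180 = 0.0889
  green: (58 − 60)² / 60 = 0.0667
χ² = 0.0500 + 0.0889 + 0.0667 = 0.2056 ≈ 0.206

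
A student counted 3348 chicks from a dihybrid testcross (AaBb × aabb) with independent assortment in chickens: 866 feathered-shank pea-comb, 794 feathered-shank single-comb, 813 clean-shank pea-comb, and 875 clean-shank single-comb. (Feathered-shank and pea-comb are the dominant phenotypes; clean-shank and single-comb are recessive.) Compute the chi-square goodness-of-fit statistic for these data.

A dihybrid testcross with independent assortment gives a 1:1:1:1 ratio.
Total ratio parts = 4. Expected numbers out of 3348:
  feathered-shank pea-comb: 3348 × 1/4 = 837
  feathered-shank single-comb: 3348 × 1/4 = 837
  clean-shank pea-comb: 3348 × 1/4 = 837
  clean-shank single-comb: 3348 × 1/4 = 837
χ² = Σ (O − E)² / E
  feathered-shank pea-comb: (866 − 837)² / 837 = 1.0048
  feathered-shank single-comb: (794 − 837)² / 837 = 2.2091
  clean-shank pea-comb: (813 − 837)² / 837 = 0.6882
  clean-shank single-comb: (875 − 837)² / 837 = 1.7252
χ² = 1.0048 + 2.2091 + 0.6882 + 1.7252 = 5.6273 ≈ 5.627

5.627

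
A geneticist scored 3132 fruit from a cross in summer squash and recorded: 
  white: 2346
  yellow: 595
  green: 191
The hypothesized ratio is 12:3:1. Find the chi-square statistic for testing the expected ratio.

Total ratio parts = 16. Expected numbers out of 3132:
  white: 3132 × 12/16 = 2349
  yellow: 3132 × 3/16 = 587.25
  green: 3132 × 1/16 = 195.75
χ² = Σ (O − E)² / E
  white: (2346 − 2349)² / 2349 = 0.0038
  yellow: (595 − 587.25)² / 587.25 = 0.1023
  green: (191 − 195.75)² / 195.75 = 0.1153
χ² = 0.0038 + 0.1023 + 0.1153 = 0.2214 ≈ 0.221

0.221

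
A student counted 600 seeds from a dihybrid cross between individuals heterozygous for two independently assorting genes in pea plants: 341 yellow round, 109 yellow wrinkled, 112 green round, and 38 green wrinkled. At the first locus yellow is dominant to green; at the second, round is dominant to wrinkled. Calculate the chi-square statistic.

A dihybrid F₂ with independent assortment and complete dominance at both loci gives a 9:3:3:1 phenotypic ratio.
Total ratio parts = 16. Expected numbers out of 600:
  yellow round: 600 × 9/16 = 337.5
  yellow wrinkled: 600 × 3/16 = 112.5
  green round: 600 × 3/16 = 112.5
  green wrinkled: 600 × 1/16 = 37.5
χ² = Σ (O − E)² / E
  yellow round: (341 − 337.5)² / 337.5 = 0.0363
  yellow wrinkled: (109 − 112.5)² / 112.5 = 0.1089
  green round: (112 − 112.5)² / 112.5 = 0.0022
  green wrinkled: (38 − 37.5)² / 37.5 = 0.0067
χ² = 0.0363 + 0.1089 + 0.0022 + 0.0067 = 0.1541 ≈ 0.154

0.154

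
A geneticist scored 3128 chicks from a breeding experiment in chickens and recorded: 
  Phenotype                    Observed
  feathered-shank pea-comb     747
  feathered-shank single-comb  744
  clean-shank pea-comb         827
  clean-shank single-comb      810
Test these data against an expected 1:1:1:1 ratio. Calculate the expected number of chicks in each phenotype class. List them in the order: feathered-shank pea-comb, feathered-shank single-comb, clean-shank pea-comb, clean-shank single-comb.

The 1:1:1:1 ratio has 4 parts, so with N = 3128 the expected counts are:
  feathered-shank pea-comb: 3128 × 1/4 = 782
  feathered-shank single-comb: 3128 × 1/4 = 782
  clean-shank pea-comb: 3128 × 1/4 = 782
  clean-shank single-comb: 3128 × 1/4 = 782

782, 782, 782, 782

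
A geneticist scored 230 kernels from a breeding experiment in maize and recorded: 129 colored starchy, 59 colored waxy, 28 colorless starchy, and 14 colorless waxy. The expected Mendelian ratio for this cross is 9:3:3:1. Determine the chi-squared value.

11.159

Expected counts for N = 230 under a 9:3:3:1 ratio (total parts = 16):
  colored starchy: 230 × 9/16 = 129.375
  colored waxy: 230 × 3/16 = 43.125
  colorless starchy: 230 × 3/16 = 43.125
  colorless waxy: 230 × 1/16 = 14.375
χ² = Σ (O − E)² / E
  colored starchy: (129 − 129.375)² / 129.375 = 0.0011
  colored waxy: (59 − 43.125)² / 43.125 = 5.8438
  colorless starchy: (28 − 43.125)² / 43.125 = 5.3047
  colorless waxy: (14 − 14.375)² / 14.375 = 0.0098
χ² = 0.0011 + 5.8438 + 5.3047 + 0.0098 = 11.1594 ≈ 11.159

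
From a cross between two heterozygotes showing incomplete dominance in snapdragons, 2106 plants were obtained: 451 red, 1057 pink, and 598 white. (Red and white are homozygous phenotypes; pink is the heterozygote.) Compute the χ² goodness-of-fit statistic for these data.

20.552

With incomplete dominance, a heterozygote × heterozygote cross gives a 1:2:1 phenotypic ratio.
Total ratio parts = 4. Expected numbers out of 2106:
  red: 2106 × 1/4 = 526.5
  pink: 2106 × 2/4 = 1053
  white: 2106 × 1/4 = 526.5
χ² = Σ (O − E)² / E
  red: (451 − 526.5)² / 526.5 = 10.8267
  pink: (1057 − 1053)² / 1053 = 0.0152
  white: (598 − 526.5)² / 526.5 = 9.7099
χ² = 10.8267 + 0.0152 + 9.7099 = 20.5518 ≈ 20.552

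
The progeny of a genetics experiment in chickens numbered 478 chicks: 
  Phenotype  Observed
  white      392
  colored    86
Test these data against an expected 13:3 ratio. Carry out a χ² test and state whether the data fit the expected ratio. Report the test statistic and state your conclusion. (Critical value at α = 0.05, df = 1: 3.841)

0.180; consistent

Under the 13:3 hypothesis (Σ ratio = 16, N = 478):
  white: 478 × 13/16 = 388.375
  colored: 478 × 3/16 = 89.625
χ² = Σ (O − E)² / E
  white: (392 − 388.375)² / 388.375 = 0.0338
  colored: (86 − 89.625)² / 89.625 = 0.1466
χ² = 0.0338 + 0.1466 = 0.1804 ≈ 0.180
Degrees of freedom = 2 − 1 = 1; critical value at α = 0.05 is 3.841.
Since 0.180 < 3.841, we fail to reject the null hypothesis — the data are consistent with the 13:3 ratio.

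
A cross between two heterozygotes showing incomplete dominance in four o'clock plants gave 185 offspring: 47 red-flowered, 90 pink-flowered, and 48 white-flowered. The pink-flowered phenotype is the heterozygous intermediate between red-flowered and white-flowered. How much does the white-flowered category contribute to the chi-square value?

0.066

With incomplete dominance, a heterozygote × heterozygote cross gives a 1:2:1 phenotypic ratio.
Expected counts for N = 185 under a 1:2:1 ratio (total parts = 4):
  red-flowered: 185 × 1/4 = 46.25
  pink-flowered: 185 × 2/4 = 92.5
  white-flowered: 185 × 1/4 = 46.25
Contribution of white-flowered: (48 − 46.25)² / 46.25 = 0.0662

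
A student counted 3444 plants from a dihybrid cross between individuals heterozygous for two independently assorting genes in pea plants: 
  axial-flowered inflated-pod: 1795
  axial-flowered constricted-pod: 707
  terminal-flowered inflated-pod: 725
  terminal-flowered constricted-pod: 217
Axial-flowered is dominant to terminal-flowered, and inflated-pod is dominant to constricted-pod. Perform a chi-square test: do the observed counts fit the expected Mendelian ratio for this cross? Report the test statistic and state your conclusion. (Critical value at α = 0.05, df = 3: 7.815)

25.995; not consistent

A dihybrid F₂ with independent assortment and complete dominance at both loci gives a 9:3:3:1 phenotypic ratio.
Expected counts for N = 3444 under a 9:3:3:1 ratio (total parts = 16):
  axial-flowered inflated-pod: 3444 × 9/16 = 1937.25
  axial-flowered constricted-pod: 3444 × 3/16 = 645.75
  terminal-flowered inflated-pod: 3444 × 3/16 = 645.75
  terminal-flowered constricted-pod: 3444 × 1/16 = 215.25
χ² = Σ (O − E)² / E
  axial-flowered inflated-pod: (1795 − 1937.25)² / 1937.25 = 10.4453
  axial-flowered constricted-pod: (707 − 645.75)² / 645.75 = 5.8096
  terminal-flowered inflated-pod: (725 − 645.75)² / 645.75 = 9.7260
  terminal-flowered constricted-pod: (217 − 215.25)² / 215.25 = 0.0142
χ² = 10.4453 + 5.8096 + 9.7260 + 0.0142 = 25.9951 ≈ 25.995
Degrees of freedom = 4 − 1 = 3; critical value at α = 0.05 is 7.815.
Since 25.995 > 7.815, we reject the null hypothesis — the data do not fit the 9:3:3:1 ratio.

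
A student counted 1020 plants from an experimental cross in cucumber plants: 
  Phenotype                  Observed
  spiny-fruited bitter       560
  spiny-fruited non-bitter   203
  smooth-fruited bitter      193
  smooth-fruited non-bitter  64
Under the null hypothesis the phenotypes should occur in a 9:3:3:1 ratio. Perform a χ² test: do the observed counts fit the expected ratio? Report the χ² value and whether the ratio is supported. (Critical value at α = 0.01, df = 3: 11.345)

1.068; consistent

The 9:3:3:1 ratio has 16 parts, so with N = 1020 the expected counts are:
  spiny-fruited bitter: 1020 × 9/16 = 573.75
  spiny-fruited non-bitter: 1020 × 3/16 = 191.25
  smooth-fruited bitter: 1020 × 3/16 = 191.25
  smooth-fruited non-bitter: 1020 × 1/16 = 63.75
χ² = Σ (O − E)² / E
  spiny-fruited bitter: (560 − 573.75)² / 573.75 = 0.3295
  spiny-fruited non-bitter: (203 − 191.25)² / 191.25 = 0.7219
  smooth-fruited bitter: (193 − 191.25)² / 191.25 = 0.0160
  smooth-fruited non-bitter: (64 − 63.75)² / 63.75 = 0.0010
χ² = 0.3295 + 0.7219 + 0.0160 + 0.0010 = 1.0684 ≈ 1.068
Degrees of freedom = 4 − 1 = 3; critical value at α = 0.01 is 11.345.
Since 1.068 < 11.345, we fail to reject the null hypothesis — the data are consistent with the 9:3:3:1 ratio.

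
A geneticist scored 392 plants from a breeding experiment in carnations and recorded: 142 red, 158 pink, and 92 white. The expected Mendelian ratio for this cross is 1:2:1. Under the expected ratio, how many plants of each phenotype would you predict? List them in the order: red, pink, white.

98, 196, 98

Total ratio parts = 4. Expected numbers out of 392:
  red: 392 × 1/4 = 98
  pink: 392 × 2/4 = 196
  white: 392 × 1/4 = 98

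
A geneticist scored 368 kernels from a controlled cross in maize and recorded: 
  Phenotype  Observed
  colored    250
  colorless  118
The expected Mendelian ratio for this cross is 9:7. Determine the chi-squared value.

The 9:7 ratio has 16 parts, so with N = 368 the expected counts are:
  colored: 368 × 9/16 = 207
  colorless: 368 × 7/16 = 161
χ² = Σ (O − E)² / E
  colored: (250 − 207)² / 207 = 8.9324
  colorless: (118 − 161)² / 161 = 11.4845
χ² = 8.9324 + 11.4845 = 20.4169 ≈ 20.417

20.417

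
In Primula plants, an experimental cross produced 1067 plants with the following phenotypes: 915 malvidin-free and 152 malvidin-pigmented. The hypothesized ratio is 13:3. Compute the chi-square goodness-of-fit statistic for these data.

14.211

Expected counts for N = 1067 under a 13:3 ratio (total parts = 16):
  malvidin-free: 1067 × 13/16 = 866.9375
  malvidin-pigmented: 1067 × 3/16 = 200.0625
χ² = Σ (O − E)² / E
  malvidin-free: (915 − 866.9375)² / 866.9375 = 2.6646
  malvidin-pigmented: (152 − 200.0625)² / 200.0625 = 11.5464
χ² = 2.6646 + 11.5464 = 14.211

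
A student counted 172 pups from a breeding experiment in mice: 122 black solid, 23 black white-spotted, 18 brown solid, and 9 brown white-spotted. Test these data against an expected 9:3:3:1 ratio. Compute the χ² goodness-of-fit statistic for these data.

15.824

Expected counts for N = 172 under a 9:3:3:1 ratio (total parts = 16):
  black solid: 172 × 9/16 = 96.75
  black white-spotted: 172 × 3/16 = 32.25
  brown solid: 172 × 3/16 = 32.25
  brown white-spotted: 172 × 1/16 = 10.75
χ² = Σ (O − E)² / E
  black solid: (122 − 96.75)² / 96.75 = 6.5898
  black white-spotted: (23 − 32.25)² / 32.25 = 2.6531
  brown solid: (18 − 32.25)² / 32.25 = 6.2965
  brown white-spotted: (9 − 10.75)² / 10.75 = 0.2849
χ² = 6.5898 + 2.6531 + 6.2965 + 0.2849 = 15.8243 ≈ 15.824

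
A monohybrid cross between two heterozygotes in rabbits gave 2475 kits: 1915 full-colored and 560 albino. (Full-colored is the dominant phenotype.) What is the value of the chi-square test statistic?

7.438

For a monohybrid cross between heterozygotes with complete dominance, the expected phenotypic ratio is 3:1.
Total ratio parts = 4. Expected numbers out of 2475:
  full-colored: 2475 × 3/4 = 1856.25
  albino: 2475 × 1/4 = 618.75
χ² = Σ (O − E)² / E
  full-colored: (1915 − 1856.25)² / 1856.25 = 1.8594
  albino: (560 − 618.75)² / 618.75 = 5.5783
χ² = 1.8594 + 5.5783 = 7.4377 ≈ 7.438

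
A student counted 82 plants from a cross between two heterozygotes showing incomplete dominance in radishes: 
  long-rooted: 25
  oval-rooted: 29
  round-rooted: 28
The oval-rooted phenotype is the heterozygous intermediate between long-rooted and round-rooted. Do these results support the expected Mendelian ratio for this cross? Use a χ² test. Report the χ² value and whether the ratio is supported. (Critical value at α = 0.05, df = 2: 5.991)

7.244; not consistent

With incomplete dominance, a heterozygote × heterozygote cross gives a 1:2:1 phenotypic ratio.
The 1:2:1 ratio has 4 parts, so with N = 82 the expected counts are:
  long-rooted: 82 × 1/4 = 20.5
  oval-rooted: 82 × 2/4 = 41
  round-rooted: 82 × 1/4 = 20.5
χ² = Σ (O − E)² / E
  long-rooted: (25 − 20.5)² / 20.5 = 0.9878
  oval-rooted: (29 − 41)² / 41 = 3.5122
  round-rooted: (28 − 20.5)² / 20.5 = 2.7439
χ² = 0.9878 + 3.5122 + 2.7439 = 7.2439 ≈ 7.244
Degrees of freedom = 3 − 1 = 2; critical value at α = 0.05 is 5.991.
Since 7.244 > 5.991, we reject the null hypothesis — the data do not fit the 1:2:1 ratio.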